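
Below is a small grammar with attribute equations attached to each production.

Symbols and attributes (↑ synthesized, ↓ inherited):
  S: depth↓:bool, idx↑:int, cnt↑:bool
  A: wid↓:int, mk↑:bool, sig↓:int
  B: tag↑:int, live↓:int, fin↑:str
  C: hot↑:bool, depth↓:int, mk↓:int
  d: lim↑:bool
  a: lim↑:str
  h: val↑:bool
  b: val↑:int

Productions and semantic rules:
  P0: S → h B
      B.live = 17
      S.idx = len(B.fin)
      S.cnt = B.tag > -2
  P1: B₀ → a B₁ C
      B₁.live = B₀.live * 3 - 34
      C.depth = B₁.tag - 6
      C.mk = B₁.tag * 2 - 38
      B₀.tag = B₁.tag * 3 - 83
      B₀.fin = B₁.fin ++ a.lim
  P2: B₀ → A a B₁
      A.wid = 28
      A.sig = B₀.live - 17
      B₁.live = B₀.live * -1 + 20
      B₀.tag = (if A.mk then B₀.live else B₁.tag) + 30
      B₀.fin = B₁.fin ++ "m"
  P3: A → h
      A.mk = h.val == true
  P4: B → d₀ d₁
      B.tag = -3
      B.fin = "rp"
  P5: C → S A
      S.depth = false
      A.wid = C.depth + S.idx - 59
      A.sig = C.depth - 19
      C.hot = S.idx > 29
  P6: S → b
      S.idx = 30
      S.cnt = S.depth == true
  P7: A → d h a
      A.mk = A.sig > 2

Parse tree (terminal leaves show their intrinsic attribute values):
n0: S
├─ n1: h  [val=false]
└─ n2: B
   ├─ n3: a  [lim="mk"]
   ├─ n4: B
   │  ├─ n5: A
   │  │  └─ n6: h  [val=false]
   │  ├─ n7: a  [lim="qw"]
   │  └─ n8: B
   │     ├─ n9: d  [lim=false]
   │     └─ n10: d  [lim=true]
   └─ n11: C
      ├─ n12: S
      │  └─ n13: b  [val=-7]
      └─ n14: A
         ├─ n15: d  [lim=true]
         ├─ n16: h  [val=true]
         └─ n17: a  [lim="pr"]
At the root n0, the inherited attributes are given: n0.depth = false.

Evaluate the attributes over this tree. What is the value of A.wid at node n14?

-8

1. n0.depth = false  [given at root]
2. n1.val = false  [terminal]
3. n2.live = 17  [17]
4. n3.lim = "mk"  [terminal]
5. n4.live = 17  [B₀.live * 3 - 34]
6. n5.wid = 28  [28]
7. n5.sig = 0  [B₀.live - 17]
8. n6.val = false  [terminal]
9. n5.mk = false  [h.val == true]
10. n7.lim = "qw"  [terminal]
11. n8.live = 3  [B₀.live * -1 + 20]
12. n9.lim = false  [terminal]
13. n10.lim = true  [terminal]
14. n8.tag = -3  [-3]
15. n8.fin = "rp"  ["rp"]
16. n4.tag = 27  [(if A.mk then B₀.live else B₁.tag) + 30]
17. n4.fin = "rpm"  [B₁.fin ++ "m"]
18. n11.depth = 21  [B₁.tag - 6]
19. n11.mk = 16  [B₁.tag * 2 - 38]
20. n12.depth = false  [false]
21. n13.val = -7  [terminal]
22. n12.idx = 30  [30]
23. n12.cnt = false  [S.depth == true]
24. n14.wid = -8  [C.depth + S.idx - 59]
25. n14.sig = 2  [C.depth - 19]
26. n15.lim = true  [terminal]
27. n16.val = true  [terminal]
28. n17.lim = "pr"  [terminal]
29. n14.mk = false  [A.sig > 2]
30. n11.hot = true  [S.idx > 29]
31. n2.tag = -2  [B₁.tag * 3 - 83]
32. n2.fin = "rpmmk"  [B₁.fin ++ a.lim]
33. n0.idx = 5  [len(B.fin)]
34. n0.cnt = false  [B.tag > -2]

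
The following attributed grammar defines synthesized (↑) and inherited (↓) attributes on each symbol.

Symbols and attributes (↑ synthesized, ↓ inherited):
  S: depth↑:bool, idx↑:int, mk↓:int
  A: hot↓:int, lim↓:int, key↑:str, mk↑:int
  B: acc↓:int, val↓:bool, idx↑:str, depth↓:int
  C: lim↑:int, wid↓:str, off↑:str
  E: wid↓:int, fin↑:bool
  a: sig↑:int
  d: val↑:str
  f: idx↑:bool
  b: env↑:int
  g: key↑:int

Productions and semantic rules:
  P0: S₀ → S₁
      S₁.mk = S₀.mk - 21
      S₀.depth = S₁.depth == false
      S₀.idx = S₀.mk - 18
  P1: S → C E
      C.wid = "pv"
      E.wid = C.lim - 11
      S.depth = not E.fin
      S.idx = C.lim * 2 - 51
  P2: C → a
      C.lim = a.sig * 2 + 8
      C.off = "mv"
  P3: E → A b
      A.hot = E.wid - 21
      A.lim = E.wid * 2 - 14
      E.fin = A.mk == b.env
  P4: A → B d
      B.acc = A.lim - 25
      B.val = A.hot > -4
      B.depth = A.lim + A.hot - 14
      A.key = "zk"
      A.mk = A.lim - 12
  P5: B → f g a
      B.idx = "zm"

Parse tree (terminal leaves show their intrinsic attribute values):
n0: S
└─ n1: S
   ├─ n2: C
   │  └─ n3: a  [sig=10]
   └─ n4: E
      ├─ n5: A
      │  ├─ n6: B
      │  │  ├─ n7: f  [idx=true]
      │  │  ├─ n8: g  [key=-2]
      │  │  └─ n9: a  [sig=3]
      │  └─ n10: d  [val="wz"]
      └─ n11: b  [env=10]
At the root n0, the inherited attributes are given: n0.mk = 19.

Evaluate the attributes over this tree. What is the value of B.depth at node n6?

1. n0.mk = 19  [given at root]
2. n1.mk = -2  [S₀.mk - 21]
3. n2.wid = "pv"  ["pv"]
4. n3.sig = 10  [terminal]
5. n2.lim = 28  [a.sig * 2 + 8]
6. n2.off = "mv"  ["mv"]
7. n4.wid = 17  [C.lim - 11]
8. n5.hot = -4  [E.wid - 21]
9. n5.lim = 20  [E.wid * 2 - 14]
10. n6.acc = -5  [A.lim - 25]
11. n6.val = false  [A.hot > -4]
12. n6.depth = 2  [A.lim + A.hot - 14]
13. n7.idx = true  [terminal]
14. n8.key = -2  [terminal]
15. n9.sig = 3  [terminal]
16. n6.idx = "zm"  ["zm"]
17. n10.val = "wz"  [terminal]
18. n5.key = "zk"  ["zk"]
19. n5.mk = 8  [A.lim - 12]
20. n11.env = 10  [terminal]
21. n4.fin = false  [A.mk == b.env]
22. n1.depth = true  [not E.fin]
23. n1.idx = 5  [C.lim * 2 - 51]
24. n0.depth = false  [S₁.depth == false]
25. n0.idx = 1  [S₀.mk - 18]

2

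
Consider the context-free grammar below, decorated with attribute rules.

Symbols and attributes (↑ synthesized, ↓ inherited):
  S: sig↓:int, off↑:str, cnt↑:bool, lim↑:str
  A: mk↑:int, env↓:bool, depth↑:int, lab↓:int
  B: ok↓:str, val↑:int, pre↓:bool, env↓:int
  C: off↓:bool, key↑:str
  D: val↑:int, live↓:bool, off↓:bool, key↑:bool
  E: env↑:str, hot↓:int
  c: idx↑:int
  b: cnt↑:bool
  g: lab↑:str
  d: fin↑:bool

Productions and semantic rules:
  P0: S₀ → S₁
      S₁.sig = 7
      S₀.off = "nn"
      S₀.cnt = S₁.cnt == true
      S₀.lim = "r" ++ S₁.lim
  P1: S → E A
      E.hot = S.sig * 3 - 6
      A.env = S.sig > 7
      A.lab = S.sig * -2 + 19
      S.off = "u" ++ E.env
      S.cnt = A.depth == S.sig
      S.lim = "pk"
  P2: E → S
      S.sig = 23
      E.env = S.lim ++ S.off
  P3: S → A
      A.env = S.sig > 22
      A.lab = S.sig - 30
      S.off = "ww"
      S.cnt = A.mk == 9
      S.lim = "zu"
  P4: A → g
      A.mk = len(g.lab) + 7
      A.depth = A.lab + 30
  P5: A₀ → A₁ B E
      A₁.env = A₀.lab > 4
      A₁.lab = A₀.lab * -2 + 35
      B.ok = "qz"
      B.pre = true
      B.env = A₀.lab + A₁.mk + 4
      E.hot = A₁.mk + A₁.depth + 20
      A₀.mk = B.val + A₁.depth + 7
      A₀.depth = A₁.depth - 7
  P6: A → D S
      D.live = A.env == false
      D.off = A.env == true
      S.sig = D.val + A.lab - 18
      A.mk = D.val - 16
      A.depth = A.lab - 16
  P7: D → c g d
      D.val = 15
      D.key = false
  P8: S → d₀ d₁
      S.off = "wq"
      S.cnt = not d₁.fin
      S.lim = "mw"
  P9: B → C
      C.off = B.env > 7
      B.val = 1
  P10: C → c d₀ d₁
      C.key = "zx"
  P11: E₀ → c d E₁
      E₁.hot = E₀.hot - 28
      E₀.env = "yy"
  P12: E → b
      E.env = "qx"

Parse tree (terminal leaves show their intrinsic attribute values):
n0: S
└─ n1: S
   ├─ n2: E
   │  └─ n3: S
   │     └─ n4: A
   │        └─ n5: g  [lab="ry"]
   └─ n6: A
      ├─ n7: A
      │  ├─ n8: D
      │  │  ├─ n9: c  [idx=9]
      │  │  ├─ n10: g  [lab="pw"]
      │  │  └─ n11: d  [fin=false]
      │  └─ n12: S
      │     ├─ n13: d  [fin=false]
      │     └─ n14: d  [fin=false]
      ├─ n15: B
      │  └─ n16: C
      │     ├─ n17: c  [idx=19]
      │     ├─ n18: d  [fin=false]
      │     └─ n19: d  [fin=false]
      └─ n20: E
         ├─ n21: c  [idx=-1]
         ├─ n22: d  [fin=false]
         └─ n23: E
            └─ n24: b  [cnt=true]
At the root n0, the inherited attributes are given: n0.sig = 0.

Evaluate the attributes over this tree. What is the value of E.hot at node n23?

1. n0.sig = 0  [given at root]
2. n1.sig = 7  [7]
3. n2.hot = 15  [S.sig * 3 - 6]
4. n3.sig = 23  [23]
5. n4.env = true  [S.sig > 22]
6. n4.lab = -7  [S.sig - 30]
7. n5.lab = "ry"  [terminal]
8. n4.mk = 9  [len(g.lab) + 7]
9. n4.depth = 23  [A.lab + 30]
10. n3.off = "ww"  ["ww"]
11. n3.cnt = true  [A.mk == 9]
12. n3.lim = "zu"  ["zu"]
13. n2.env = "zuww"  [S.lim ++ S.off]
14. n6.env = false  [S.sig > 7]
15. n6.lab = 5  [S.sig * -2 + 19]
16. n7.env = true  [A₀.lab > 4]
17. n7.lab = 25  [A₀.lab * -2 + 35]
18. n8.live = false  [A.env == false]
19. n8.off = true  [A.env == true]
20. n9.idx = 9  [terminal]
21. n10.lab = "pw"  [terminal]
22. n11.fin = false  [terminal]
23. n8.val = 15  [15]
24. n8.key = false  [false]
25. n12.sig = 22  [D.val + A.lab - 18]
26. n13.fin = false  [terminal]
27. n14.fin = false  [terminal]
28. n12.off = "wq"  ["wq"]
29. n12.cnt = true  [not d₁.fin]
30. n12.lim = "mw"  ["mw"]
31. n7.mk = -1  [D.val - 16]
32. n7.depth = 9  [A.lab - 16]
33. n15.ok = "qz"  ["qz"]
34. n15.pre = true  [true]
35. n15.env = 8  [A₀.lab + A₁.mk + 4]
36. n16.off = true  [B.env > 7]
37. n17.idx = 19  [terminal]
38. n18.fin = false  [terminal]
39. n19.fin = false  [terminal]
40. n16.key = "zx"  ["zx"]
41. n15.val = 1  [1]
42. n20.hot = 28  [A₁.mk + A₁.depth + 20]
43. n21.idx = -1  [terminal]
44. n22.fin = false  [terminal]
45. n23.hot = 0  [E₀.hot - 28]
46. n24.cnt = true  [terminal]
47. n23.env = "qx"  ["qx"]
48. n20.env = "yy"  ["yy"]
49. n6.mk = 17  [B.val + A₁.depth + 7]
50. n6.depth = 2  [A₁.depth - 7]
51. n1.off = "uzuww"  ["u" ++ E.env]
52. n1.cnt = false  [A.depth == S.sig]
53. n1.lim = "pk"  ["pk"]
54. n0.off = "nn"  ["nn"]
55. n0.cnt = false  [S₁.cnt == true]
56. n0.lim = "rpk"  ["r" ++ S₁.lim]

0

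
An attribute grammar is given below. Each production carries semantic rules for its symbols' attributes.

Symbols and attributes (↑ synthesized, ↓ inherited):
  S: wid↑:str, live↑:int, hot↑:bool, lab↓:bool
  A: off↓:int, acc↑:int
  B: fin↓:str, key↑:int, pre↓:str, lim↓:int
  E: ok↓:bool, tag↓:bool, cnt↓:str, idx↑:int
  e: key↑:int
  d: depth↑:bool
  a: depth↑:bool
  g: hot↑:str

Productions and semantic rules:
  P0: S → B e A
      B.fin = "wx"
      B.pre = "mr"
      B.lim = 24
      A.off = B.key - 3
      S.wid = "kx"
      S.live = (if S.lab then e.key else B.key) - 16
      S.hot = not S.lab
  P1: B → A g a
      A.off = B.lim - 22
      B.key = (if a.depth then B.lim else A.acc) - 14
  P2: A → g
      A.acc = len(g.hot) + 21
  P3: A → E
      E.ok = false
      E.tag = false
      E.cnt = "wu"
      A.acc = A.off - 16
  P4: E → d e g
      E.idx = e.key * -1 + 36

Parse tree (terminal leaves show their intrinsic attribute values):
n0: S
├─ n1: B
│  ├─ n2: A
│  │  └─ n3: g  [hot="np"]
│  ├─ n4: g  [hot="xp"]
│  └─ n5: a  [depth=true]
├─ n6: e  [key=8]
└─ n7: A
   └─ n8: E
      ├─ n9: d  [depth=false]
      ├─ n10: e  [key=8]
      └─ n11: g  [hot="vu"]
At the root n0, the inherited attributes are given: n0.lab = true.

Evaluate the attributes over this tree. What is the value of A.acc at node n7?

1. n0.lab = true  [given at root]
2. n1.fin = "wx"  ["wx"]
3. n1.pre = "mr"  ["mr"]
4. n1.lim = 24  [24]
5. n2.off = 2  [B.lim - 22]
6. n3.hot = "np"  [terminal]
7. n2.acc = 23  [len(g.hot) + 21]
8. n4.hot = "xp"  [terminal]
9. n5.depth = true  [terminal]
10. n1.key = 10  [(if a.depth then B.lim else A.acc) - 14]
11. n6.key = 8  [terminal]
12. n7.off = 7  [B.key - 3]
13. n8.ok = false  [false]
14. n8.tag = false  [false]
15. n8.cnt = "wu"  ["wu"]
16. n9.depth = false  [terminal]
17. n10.key = 8  [terminal]
18. n11.hot = "vu"  [terminal]
19. n8.idx = 28  [e.key * -1 + 36]
20. n7.acc = -9  [A.off - 16]
21. n0.wid = "kx"  ["kx"]
22. n0.live = -8  [(if S.lab then e.key else B.key) - 16]
23. n0.hot = false  [not S.lab]

-9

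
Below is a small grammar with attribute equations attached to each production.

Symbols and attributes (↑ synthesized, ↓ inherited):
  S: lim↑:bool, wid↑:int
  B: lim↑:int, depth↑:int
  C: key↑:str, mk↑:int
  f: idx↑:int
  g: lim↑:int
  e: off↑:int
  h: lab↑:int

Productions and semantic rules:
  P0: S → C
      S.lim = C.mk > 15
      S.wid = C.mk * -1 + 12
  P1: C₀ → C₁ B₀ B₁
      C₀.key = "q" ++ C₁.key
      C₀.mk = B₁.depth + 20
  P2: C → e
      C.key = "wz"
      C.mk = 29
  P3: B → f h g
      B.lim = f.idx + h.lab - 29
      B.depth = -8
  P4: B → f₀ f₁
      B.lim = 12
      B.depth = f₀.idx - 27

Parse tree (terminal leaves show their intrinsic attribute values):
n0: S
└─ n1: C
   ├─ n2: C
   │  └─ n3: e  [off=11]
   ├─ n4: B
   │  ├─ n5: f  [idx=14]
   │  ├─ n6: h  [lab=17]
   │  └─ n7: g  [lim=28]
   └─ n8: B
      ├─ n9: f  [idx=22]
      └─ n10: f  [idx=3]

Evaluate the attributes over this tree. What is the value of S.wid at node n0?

-3

1. n3.off = 11  [terminal]
2. n2.key = "wz"  ["wz"]
3. n2.mk = 29  [29]
4. n5.idx = 14  [terminal]
5. n6.lab = 17  [terminal]
6. n7.lim = 28  [terminal]
7. n4.lim = 2  [f.idx + h.lab - 29]
8. n4.depth = -8  [-8]
9. n9.idx = 22  [terminal]
10. n10.idx = 3  [terminal]
11. n8.lim = 12  [12]
12. n8.depth = -5  [f₀.idx - 27]
13. n1.key = "qwz"  ["q" ++ C₁.key]
14. n1.mk = 15  [B₁.depth + 20]
15. n0.lim = false  [C.mk > 15]
16. n0.wid = -3  [C.mk * -1 + 12]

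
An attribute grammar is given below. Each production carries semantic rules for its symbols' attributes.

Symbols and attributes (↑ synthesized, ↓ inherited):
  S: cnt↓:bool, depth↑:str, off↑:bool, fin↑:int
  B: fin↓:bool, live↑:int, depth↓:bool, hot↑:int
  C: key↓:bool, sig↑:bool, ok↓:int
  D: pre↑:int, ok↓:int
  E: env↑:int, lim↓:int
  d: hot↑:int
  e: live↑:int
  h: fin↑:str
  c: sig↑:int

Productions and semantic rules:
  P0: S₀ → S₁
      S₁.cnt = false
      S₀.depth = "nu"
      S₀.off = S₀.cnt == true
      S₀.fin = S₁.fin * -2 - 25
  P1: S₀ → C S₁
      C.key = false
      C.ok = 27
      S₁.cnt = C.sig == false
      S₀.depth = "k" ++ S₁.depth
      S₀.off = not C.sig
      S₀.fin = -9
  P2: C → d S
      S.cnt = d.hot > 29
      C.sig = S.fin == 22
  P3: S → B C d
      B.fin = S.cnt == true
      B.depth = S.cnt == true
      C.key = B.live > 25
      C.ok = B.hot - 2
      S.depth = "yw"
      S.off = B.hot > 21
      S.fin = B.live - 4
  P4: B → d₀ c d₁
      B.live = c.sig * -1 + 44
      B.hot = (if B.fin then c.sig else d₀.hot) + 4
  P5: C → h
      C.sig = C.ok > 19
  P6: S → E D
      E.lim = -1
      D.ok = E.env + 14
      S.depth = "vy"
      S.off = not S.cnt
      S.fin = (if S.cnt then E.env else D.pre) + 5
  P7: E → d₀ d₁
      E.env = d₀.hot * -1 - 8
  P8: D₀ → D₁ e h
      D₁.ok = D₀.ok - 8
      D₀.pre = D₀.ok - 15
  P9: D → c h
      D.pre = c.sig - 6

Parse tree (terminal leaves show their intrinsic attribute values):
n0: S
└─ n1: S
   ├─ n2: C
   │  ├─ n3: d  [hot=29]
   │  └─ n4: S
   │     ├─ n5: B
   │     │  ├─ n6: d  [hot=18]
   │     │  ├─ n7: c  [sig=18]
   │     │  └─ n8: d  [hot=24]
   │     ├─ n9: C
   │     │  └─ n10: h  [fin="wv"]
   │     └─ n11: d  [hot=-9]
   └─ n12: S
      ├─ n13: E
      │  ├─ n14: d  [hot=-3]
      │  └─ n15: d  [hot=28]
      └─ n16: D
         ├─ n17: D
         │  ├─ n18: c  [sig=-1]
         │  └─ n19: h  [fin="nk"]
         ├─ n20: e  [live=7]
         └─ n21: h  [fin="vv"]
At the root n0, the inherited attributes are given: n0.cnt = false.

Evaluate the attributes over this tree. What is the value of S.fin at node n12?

1. n0.cnt = false  [given at root]
2. n1.cnt = false  [false]
3. n2.key = false  [false]
4. n2.ok = 27  [27]
5. n3.hot = 29  [terminal]
6. n4.cnt = false  [d.hot > 29]
7. n5.fin = false  [S.cnt == true]
8. n5.depth = false  [S.cnt == true]
9. n6.hot = 18  [terminal]
10. n7.sig = 18  [terminal]
11. n8.hot = 24  [terminal]
12. n5.live = 26  [c.sig * -1 + 44]
13. n5.hot = 22  [(if B.fin then c.sig else d₀.hot) + 4]
14. n9.key = true  [B.live > 25]
15. n9.ok = 20  [B.hot - 2]
16. n10.fin = "wv"  [terminal]
17. n9.sig = true  [C.ok > 19]
18. n11.hot = -9  [terminal]
19. n4.depth = "yw"  ["yw"]
20. n4.off = true  [B.hot > 21]
21. n4.fin = 22  [B.live - 4]
22. n2.sig = true  [S.fin == 22]
23. n12.cnt = false  [C.sig == false]
24. n13.lim = -1  [-1]
25. n14.hot = -3  [terminal]
26. n15.hot = 28  [terminal]
27. n13.env = -5  [d₀.hot * -1 - 8]
28. n16.ok = 9  [E.env + 14]
29. n17.ok = 1  [D₀.ok - 8]
30. n18.sig = -1  [terminal]
31. n19.fin = "nk"  [terminal]
32. n17.pre = -7  [c.sig - 6]
33. n20.live = 7  [terminal]
34. n21.fin = "vv"  [terminal]
35. n16.pre = -6  [D₀.ok - 15]
36. n12.depth = "vy"  ["vy"]
37. n12.off = true  [not S.cnt]
38. n12.fin = -1  [(if S.cnt then E.env else D.pre) + 5]
39. n1.depth = "kvy"  ["k" ++ S₁.depth]
40. n1.off = false  [not C.sig]
41. n1.fin = -9  [-9]
42. n0.depth = "nu"  ["nu"]
43. n0.off = false  [S₀.cnt == true]
44. n0.fin = -7  [S₁.fin * -2 - 25]

-1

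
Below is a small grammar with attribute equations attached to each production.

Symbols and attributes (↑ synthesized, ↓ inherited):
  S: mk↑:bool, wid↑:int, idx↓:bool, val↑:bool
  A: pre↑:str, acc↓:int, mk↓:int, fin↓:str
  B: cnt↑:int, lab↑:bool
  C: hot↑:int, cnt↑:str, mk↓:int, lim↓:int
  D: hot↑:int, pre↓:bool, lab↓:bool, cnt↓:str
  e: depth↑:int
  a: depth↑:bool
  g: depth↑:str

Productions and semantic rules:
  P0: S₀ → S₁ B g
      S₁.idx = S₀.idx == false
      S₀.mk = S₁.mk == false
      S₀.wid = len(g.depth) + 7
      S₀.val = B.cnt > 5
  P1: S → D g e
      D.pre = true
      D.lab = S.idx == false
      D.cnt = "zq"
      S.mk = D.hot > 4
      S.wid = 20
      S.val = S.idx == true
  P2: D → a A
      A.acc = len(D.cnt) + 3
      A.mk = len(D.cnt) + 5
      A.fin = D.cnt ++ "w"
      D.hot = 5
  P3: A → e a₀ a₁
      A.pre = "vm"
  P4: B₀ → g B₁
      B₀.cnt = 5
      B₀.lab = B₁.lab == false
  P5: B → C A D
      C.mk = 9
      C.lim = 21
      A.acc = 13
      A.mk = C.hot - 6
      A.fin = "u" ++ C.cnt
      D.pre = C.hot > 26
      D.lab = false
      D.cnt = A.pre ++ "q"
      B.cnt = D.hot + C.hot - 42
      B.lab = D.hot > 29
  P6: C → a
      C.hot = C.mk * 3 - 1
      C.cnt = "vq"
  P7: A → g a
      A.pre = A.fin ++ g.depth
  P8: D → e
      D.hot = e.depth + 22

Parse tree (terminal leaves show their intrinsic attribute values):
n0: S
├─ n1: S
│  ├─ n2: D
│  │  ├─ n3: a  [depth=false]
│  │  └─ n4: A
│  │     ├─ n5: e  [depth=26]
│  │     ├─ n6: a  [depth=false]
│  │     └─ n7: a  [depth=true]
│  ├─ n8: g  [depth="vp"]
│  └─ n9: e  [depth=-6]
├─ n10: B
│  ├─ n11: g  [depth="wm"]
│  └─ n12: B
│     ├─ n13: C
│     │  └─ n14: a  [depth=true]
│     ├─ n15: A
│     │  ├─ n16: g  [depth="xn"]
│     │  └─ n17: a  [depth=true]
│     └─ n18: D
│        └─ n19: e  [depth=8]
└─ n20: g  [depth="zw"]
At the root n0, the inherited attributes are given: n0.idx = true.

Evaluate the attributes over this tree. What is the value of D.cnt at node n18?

"uvqxnq"

1. n0.idx = true  [given at root]
2. n1.idx = false  [S₀.idx == false]
3. n2.pre = true  [true]
4. n2.lab = true  [S.idx == false]
5. n2.cnt = "zq"  ["zq"]
6. n3.depth = false  [terminal]
7. n4.acc = 5  [len(D.cnt) + 3]
8. n4.mk = 7  [len(D.cnt) + 5]
9. n4.fin = "zqw"  [D.cnt ++ "w"]
10. n5.depth = 26  [terminal]
11. n6.depth = false  [terminal]
12. n7.depth = true  [terminal]
13. n4.pre = "vm"  ["vm"]
14. n2.hot = 5  [5]
15. n8.depth = "vp"  [terminal]
16. n9.depth = -6  [terminal]
17. n1.mk = true  [D.hot > 4]
18. n1.wid = 20  [20]
19. n1.val = false  [S.idx == true]
20. n11.depth = "wm"  [terminal]
21. n13.mk = 9  [9]
22. n13.lim = 21  [21]
23. n14.depth = true  [terminal]
24. n13.hot = 26  [C.mk * 3 - 1]
25. n13.cnt = "vq"  ["vq"]
26. n15.acc = 13  [13]
27. n15.mk = 20  [C.hot - 6]
28. n15.fin = "uvq"  ["u" ++ C.cnt]
29. n16.depth = "xn"  [terminal]
30. n17.depth = true  [terminal]
31. n15.pre = "uvqxn"  [A.fin ++ g.depth]
32. n18.pre = false  [C.hot > 26]
33. n18.lab = false  [false]
34. n18.cnt = "uvqxnq"  [A.pre ++ "q"]
35. n19.depth = 8  [terminal]
36. n18.hot = 30  [e.depth + 22]
37. n12.cnt = 14  [D.hot + C.hot - 42]
38. n12.lab = true  [D.hot > 29]
39. n10.cnt = 5  [5]
40. n10.lab = false  [B₁.lab == false]
41. n20.depth = "zw"  [terminal]
42. n0.mk = false  [S₁.mk == false]
43. n0.wid = 9  [len(g.depth) + 7]
44. n0.val = false  [B.cnt > 5]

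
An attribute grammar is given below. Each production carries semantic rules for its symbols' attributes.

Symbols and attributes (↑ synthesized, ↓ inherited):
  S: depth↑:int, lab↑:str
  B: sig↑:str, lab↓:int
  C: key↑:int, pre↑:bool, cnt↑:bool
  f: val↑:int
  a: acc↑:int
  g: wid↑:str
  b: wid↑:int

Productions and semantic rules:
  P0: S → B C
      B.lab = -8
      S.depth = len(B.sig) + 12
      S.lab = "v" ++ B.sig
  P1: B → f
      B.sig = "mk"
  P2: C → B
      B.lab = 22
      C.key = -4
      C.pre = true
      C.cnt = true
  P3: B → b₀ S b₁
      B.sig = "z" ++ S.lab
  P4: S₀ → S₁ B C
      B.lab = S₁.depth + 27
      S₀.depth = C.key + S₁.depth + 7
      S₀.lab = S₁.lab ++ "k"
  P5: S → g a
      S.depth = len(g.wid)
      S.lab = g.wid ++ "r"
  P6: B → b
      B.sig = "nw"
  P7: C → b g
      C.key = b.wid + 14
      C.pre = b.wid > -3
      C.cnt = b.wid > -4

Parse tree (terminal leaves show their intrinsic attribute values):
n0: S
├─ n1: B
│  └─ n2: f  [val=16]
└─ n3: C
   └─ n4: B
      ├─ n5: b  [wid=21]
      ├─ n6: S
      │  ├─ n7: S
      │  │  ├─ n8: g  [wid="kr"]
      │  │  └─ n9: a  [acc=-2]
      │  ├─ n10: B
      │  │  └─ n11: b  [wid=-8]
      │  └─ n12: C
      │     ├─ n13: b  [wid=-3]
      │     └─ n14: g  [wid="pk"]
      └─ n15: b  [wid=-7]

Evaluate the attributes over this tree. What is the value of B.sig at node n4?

1. n1.lab = -8  [-8]
2. n2.val = 16  [terminal]
3. n1.sig = "mk"  ["mk"]
4. n4.lab = 22  [22]
5. n5.wid = 21  [terminal]
6. n8.wid = "kr"  [terminal]
7. n9.acc = -2  [terminal]
8. n7.depth = 2  [len(g.wid)]
9. n7.lab = "krr"  [g.wid ++ "r"]
10. n10.lab = 29  [S₁.depth + 27]
11. n11.wid = -8  [terminal]
12. n10.sig = "nw"  ["nw"]
13. n13.wid = -3  [terminal]
14. n14.wid = "pk"  [terminal]
15. n12.key = 11  [b.wid + 14]
16. n12.pre = false  [b.wid > -3]
17. n12.cnt = true  [b.wid > -4]
18. n6.depth = 20  [C.key + S₁.depth + 7]
19. n6.lab = "krrk"  [S₁.lab ++ "k"]
20. n15.wid = -7  [terminal]
21. n4.sig = "zkrrk"  ["z" ++ S.lab]
22. n3.key = -4  [-4]
23. n3.pre = true  [true]
24. n3.cnt = true  [true]
25. n0.depth = 14  [len(B.sig) + 12]
26. n0.lab = "vmk"  ["v" ++ B.sig]

"zkrrk"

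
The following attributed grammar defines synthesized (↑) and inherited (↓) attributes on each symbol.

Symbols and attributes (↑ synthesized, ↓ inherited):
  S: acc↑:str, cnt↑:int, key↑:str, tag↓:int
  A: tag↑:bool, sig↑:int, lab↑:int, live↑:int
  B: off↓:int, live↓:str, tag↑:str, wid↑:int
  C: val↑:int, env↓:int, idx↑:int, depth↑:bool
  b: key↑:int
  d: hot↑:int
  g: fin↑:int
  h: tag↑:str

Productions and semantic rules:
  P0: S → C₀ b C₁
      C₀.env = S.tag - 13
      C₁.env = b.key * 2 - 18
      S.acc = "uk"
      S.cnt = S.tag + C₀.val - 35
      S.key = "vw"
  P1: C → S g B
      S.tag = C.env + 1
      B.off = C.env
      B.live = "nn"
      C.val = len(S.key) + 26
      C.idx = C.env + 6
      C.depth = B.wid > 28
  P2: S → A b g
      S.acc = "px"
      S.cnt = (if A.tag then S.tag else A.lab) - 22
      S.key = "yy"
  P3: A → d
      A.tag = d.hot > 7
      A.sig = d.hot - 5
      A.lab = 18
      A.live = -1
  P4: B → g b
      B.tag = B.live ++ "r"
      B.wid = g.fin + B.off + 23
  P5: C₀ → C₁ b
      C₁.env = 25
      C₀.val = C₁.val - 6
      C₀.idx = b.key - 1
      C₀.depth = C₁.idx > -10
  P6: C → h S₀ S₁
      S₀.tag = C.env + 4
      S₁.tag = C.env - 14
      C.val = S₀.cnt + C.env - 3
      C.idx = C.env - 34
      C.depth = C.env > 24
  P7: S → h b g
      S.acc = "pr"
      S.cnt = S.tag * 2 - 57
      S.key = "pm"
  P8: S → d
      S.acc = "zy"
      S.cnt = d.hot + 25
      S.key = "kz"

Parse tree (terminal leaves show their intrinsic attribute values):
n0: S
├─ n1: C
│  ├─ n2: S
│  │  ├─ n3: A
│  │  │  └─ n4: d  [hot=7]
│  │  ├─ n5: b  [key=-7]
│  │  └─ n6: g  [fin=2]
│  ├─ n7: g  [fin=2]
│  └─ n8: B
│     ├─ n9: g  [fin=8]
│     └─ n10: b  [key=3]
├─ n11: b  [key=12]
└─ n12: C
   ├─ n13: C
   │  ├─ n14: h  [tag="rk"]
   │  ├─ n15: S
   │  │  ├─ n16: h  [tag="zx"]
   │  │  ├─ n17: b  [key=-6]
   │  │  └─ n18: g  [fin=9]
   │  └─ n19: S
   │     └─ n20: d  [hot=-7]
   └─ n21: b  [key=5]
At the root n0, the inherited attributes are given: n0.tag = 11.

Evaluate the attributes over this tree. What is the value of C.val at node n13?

1. n0.tag = 11  [given at root]
2. n1.env = -2  [S.tag - 13]
3. n2.tag = -1  [C.env + 1]
4. n4.hot = 7  [terminal]
5. n3.tag = false  [d.hot > 7]
6. n3.sig = 2  [d.hot - 5]
7. n3.lab = 18  [18]
8. n3.live = -1  [-1]
9. n5.key = -7  [terminal]
10. n6.fin = 2  [terminal]
11. n2.acc = "px"  ["px"]
12. n2.cnt = -4  [(if A.tag then S.tag else A.lab) - 22]
13. n2.key = "yy"  ["yy"]
14. n7.fin = 2  [terminal]
15. n8.off = -2  [C.env]
16. n8.live = "nn"  ["nn"]
17. n9.fin = 8  [terminal]
18. n10.key = 3  [terminal]
19. n8.tag = "nnr"  [B.live ++ "r"]
20. n8.wid = 29  [g.fin + B.off + 23]
21. n1.val = 28  [len(S.key) + 26]
22. n1.idx = 4  [C.env + 6]
23. n1.depth = true  [B.wid > 28]
24. n11.key = 12  [terminal]
25. n12.env = 6  [b.key * 2 - 18]
26. n13.env = 25  [25]
27. n14.tag = "rk"  [terminal]
28. n15.tag = 29  [C.env + 4]
29. n16.tag = "zx"  [terminal]
30. n17.key = -6  [terminal]
31. n18.fin = 9  [terminal]
32. n15.acc = "pr"  ["pr"]
33. n15.cnt = 1  [S.tag * 2 - 57]
34. n15.key = "pm"  ["pm"]
35. n19.tag = 11  [C.env - 14]
36. n20.hot = -7  [terminal]
37. n19.acc = "zy"  ["zy"]
38. n19.cnt = 18  [d.hot + 25]
39. n19.key = "kz"  ["kz"]
40. n13.val = 23  [S₀.cnt + C.env - 3]
41. n13.idx = -9  [C.env - 34]
42. n13.depth = true  [C.env > 24]
43. n21.key = 5  [terminal]
44. n12.val = 17  [C₁.val - 6]
45. n12.idx = 4  [b.key - 1]
46. n12.depth = true  [C₁.idx > -10]
47. n0.acc = "uk"  ["uk"]
48. n0.cnt = 4  [S.tag + C₀.val - 35]
49. n0.key = "vw"  ["vw"]

23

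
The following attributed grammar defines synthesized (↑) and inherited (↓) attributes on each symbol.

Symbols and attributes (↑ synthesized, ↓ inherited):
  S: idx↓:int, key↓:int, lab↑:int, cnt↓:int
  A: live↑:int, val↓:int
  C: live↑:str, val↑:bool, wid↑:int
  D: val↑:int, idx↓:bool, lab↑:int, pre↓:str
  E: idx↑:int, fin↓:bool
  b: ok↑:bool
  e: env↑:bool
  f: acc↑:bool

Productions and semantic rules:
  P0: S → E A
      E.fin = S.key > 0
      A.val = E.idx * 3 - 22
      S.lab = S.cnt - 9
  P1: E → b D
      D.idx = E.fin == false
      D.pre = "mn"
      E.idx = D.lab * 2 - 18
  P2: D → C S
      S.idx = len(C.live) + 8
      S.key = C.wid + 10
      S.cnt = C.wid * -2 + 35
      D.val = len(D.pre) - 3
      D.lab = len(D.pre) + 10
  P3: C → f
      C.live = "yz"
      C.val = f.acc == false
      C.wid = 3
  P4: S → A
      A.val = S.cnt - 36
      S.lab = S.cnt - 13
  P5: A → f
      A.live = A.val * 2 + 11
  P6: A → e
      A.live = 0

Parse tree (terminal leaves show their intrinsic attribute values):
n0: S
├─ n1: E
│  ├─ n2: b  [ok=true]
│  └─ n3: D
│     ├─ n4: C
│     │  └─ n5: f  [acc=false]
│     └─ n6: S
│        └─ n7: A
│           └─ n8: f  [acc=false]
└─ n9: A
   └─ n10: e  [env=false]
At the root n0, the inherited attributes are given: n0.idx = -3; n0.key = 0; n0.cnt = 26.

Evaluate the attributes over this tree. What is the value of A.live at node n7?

1. n0.idx = -3  [given at root]
2. n0.key = 0  [given at root]
3. n0.cnt = 26  [given at root]
4. n1.fin = false  [S.key > 0]
5. n2.ok = true  [terminal]
6. n3.idx = true  [E.fin == false]
7. n3.pre = "mn"  ["mn"]
8. n5.acc = false  [terminal]
9. n4.live = "yz"  ["yz"]
10. n4.val = true  [f.acc == false]
11. n4.wid = 3  [3]
12. n6.idx = 10  [len(C.live) + 8]
13. n6.key = 13  [C.wid + 10]
14. n6.cnt = 29  [C.wid * -2 + 35]
15. n7.val = -7  [S.cnt - 36]
16. n8.acc = false  [terminal]
17. n7.live = -3  [A.val * 2 + 11]
18. n6.lab = 16  [S.cnt - 13]
19. n3.val = -1  [len(D.pre) - 3]
20. n3.lab = 12  [len(D.pre) + 10]
21. n1.idx = 6  [D.lab * 2 - 18]
22. n9.val = -4  [E.idx * 3 - 22]
23. n10.env = false  [terminal]
24. n9.live = 0  [0]
25. n0.lab = 17  [S.cnt - 9]

-3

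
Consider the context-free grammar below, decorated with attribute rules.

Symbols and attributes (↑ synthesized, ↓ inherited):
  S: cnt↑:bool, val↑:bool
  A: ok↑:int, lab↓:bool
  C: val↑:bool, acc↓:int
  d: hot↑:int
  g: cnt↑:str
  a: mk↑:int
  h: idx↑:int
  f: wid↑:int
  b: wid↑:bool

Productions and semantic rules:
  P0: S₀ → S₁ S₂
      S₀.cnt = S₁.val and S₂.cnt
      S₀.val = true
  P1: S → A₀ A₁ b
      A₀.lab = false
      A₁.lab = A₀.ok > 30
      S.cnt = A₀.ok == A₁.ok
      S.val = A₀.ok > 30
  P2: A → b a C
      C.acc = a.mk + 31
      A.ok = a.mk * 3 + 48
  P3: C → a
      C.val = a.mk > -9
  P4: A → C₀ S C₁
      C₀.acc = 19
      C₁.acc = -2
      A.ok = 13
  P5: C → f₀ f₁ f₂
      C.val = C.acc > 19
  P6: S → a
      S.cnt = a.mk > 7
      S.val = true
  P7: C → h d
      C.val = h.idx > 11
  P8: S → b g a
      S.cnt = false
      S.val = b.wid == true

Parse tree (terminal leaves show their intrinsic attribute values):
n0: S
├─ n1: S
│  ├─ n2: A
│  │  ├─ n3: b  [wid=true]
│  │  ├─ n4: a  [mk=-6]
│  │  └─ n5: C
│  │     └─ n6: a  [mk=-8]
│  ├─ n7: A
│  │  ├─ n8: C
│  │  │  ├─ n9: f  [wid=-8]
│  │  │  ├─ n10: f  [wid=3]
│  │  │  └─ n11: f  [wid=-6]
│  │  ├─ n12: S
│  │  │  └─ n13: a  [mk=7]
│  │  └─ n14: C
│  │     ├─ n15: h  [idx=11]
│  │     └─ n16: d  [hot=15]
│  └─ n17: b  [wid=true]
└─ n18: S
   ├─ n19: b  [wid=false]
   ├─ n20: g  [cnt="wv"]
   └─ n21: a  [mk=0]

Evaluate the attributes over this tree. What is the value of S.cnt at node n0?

1. n2.lab = false  [false]
2. n3.wid = true  [terminal]
3. n4.mk = -6  [terminal]
4. n5.acc = 25  [a.mk + 31]
5. n6.mk = -8  [terminal]
6. n5.val = true  [a.mk > -9]
7. n2.ok = 30  [a.mk * 3 + 48]
8. n7.lab = false  [A₀.ok > 30]
9. n8.acc = 19  [19]
10. n9.wid = -8  [terminal]
11. n10.wid = 3  [terminal]
12. n11.wid = -6  [terminal]
13. n8.val = false  [C.acc > 19]
14. n13.mk = 7  [terminal]
15. n12.cnt = false  [a.mk > 7]
16. n12.val = true  [true]
17. n14.acc = -2  [-2]
18. n15.idx = 11  [terminal]
19. n16.hot = 15  [terminal]
20. n14.val = false  [h.idx > 11]
21. n7.ok = 13  [13]
22. n17.wid = true  [terminal]
23. n1.cnt = false  [A₀.ok == A₁.ok]
24. n1.val = false  [A₀.ok > 30]
25. n19.wid = false  [terminal]
26. n20.cnt = "wv"  [terminal]
27. n21.mk = 0  [terminal]
28. n18.cnt = false  [false]
29. n18.val = false  [b.wid == true]
30. n0.cnt = false  [S₁.val and S₂.cnt]
31. n0.val = true  [true]

false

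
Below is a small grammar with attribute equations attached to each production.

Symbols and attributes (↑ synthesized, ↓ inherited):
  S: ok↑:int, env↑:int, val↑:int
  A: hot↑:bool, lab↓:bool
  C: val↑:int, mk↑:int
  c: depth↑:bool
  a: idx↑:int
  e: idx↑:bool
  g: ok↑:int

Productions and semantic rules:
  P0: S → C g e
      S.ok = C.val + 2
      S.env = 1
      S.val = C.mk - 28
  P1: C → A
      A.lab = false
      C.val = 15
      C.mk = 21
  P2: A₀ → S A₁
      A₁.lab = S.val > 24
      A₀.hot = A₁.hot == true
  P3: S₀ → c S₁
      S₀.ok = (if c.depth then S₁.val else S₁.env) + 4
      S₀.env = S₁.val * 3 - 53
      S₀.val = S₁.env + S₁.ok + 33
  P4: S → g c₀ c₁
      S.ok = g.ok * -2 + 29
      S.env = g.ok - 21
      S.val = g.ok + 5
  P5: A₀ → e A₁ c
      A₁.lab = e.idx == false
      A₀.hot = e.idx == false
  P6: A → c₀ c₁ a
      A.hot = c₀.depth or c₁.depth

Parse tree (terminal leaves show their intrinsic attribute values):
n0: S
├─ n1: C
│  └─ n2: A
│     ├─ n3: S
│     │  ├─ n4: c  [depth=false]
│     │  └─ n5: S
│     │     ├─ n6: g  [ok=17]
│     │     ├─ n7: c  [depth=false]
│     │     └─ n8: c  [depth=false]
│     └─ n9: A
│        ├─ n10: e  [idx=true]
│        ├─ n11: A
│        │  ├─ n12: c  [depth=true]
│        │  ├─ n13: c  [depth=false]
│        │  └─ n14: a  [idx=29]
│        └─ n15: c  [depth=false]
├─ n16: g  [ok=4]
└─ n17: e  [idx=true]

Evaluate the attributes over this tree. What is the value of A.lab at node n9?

1. n2.lab = false  [false]
2. n4.depth = false  [terminal]
3. n6.ok = 17  [terminal]
4. n7.depth = false  [terminal]
5. n8.depth = false  [terminal]
6. n5.ok = -5  [g.ok * -2 + 29]
7. n5.env = -4  [g.ok - 21]
8. n5.val = 22  [g.ok + 5]
9. n3.ok = 0  [(if c.depth then S₁.val else S₁.env) + 4]
10. n3.env = 13  [S₁.val * 3 - 53]
11. n3.val = 24  [S₁.env + S₁.ok + 33]
12. n9.lab = false  [S.val > 24]
13. n10.idx = true  [terminal]
14. n11.lab = false  [e.idx == false]
15. n12.depth = true  [terminal]
16. n13.depth = false  [terminal]
17. n14.idx = 29  [terminal]
18. n11.hot = true  [c₀.depth or c₁.depth]
19. n15.depth = false  [terminal]
20. n9.hot = false  [e.idx == false]
21. n2.hot = false  [A₁.hot == true]
22. n1.val = 15  [15]
23. n1.mk = 21  [21]
24. n16.ok = 4  [terminal]
25. n17.idx = true  [terminal]
26. n0.ok = 17  [C.val + 2]
27. n0.env = 1  [1]
28. n0.val = -7  [C.mk - 28]

false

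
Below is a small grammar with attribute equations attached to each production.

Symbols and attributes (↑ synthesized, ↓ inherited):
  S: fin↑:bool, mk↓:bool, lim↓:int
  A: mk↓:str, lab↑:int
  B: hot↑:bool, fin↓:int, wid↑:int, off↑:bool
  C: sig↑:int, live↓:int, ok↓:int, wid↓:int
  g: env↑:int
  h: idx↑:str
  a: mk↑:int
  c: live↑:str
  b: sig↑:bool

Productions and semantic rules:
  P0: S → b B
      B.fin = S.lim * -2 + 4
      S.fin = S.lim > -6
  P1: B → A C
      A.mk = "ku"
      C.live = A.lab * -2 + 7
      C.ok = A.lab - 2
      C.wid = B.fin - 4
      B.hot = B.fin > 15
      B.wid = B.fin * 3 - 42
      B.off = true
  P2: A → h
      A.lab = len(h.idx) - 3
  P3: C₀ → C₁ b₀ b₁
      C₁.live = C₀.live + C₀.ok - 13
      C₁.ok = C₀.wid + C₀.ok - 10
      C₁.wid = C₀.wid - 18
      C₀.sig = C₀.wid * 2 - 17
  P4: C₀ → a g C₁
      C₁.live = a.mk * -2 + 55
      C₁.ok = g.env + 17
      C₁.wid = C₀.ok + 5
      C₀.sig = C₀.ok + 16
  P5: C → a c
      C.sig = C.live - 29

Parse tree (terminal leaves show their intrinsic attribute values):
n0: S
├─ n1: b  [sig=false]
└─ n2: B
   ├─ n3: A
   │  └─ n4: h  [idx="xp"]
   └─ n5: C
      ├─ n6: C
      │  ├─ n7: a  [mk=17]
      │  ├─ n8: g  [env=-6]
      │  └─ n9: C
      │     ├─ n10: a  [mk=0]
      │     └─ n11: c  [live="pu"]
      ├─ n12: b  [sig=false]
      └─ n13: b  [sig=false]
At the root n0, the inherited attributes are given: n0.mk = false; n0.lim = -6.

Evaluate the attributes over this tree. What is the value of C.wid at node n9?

4

1. n0.mk = false  [given at root]
2. n0.lim = -6  [given at root]
3. n1.sig = false  [terminal]
4. n2.fin = 16  [S.lim * -2 + 4]
5. n3.mk = "ku"  ["ku"]
6. n4.idx = "xp"  [terminal]
7. n3.lab = -1  [len(h.idx) - 3]
8. n5.live = 9  [A.lab * -2 + 7]
9. n5.ok = -3  [A.lab - 2]
10. n5.wid = 12  [B.fin - 4]
11. n6.live = -7  [C₀.live + C₀.ok - 13]
12. n6.ok = -1  [C₀.wid + C₀.ok - 10]
13. n6.wid = -6  [C₀.wid - 18]
14. n7.mk = 17  [terminal]
15. n8.env = -6  [terminal]
16. n9.live = 21  [a.mk * -2 + 55]
17. n9.ok = 11  [g.env + 17]
18. n9.wid = 4  [C₀.ok + 5]
19. n10.mk = 0  [terminal]
20. n11.live = "pu"  [terminal]
21. n9.sig = -8  [C.live - 29]
22. n6.sig = 15  [C₀.ok + 16]
23. n12.sig = false  [terminal]
24. n13.sig = false  [terminal]
25. n5.sig = 7  [C₀.wid * 2 - 17]
26. n2.hot = true  [B.fin > 15]
27. n2.wid = 6  [B.fin * 3 - 42]
28. n2.off = true  [true]
29. n0.fin = false  [S.lim > -6]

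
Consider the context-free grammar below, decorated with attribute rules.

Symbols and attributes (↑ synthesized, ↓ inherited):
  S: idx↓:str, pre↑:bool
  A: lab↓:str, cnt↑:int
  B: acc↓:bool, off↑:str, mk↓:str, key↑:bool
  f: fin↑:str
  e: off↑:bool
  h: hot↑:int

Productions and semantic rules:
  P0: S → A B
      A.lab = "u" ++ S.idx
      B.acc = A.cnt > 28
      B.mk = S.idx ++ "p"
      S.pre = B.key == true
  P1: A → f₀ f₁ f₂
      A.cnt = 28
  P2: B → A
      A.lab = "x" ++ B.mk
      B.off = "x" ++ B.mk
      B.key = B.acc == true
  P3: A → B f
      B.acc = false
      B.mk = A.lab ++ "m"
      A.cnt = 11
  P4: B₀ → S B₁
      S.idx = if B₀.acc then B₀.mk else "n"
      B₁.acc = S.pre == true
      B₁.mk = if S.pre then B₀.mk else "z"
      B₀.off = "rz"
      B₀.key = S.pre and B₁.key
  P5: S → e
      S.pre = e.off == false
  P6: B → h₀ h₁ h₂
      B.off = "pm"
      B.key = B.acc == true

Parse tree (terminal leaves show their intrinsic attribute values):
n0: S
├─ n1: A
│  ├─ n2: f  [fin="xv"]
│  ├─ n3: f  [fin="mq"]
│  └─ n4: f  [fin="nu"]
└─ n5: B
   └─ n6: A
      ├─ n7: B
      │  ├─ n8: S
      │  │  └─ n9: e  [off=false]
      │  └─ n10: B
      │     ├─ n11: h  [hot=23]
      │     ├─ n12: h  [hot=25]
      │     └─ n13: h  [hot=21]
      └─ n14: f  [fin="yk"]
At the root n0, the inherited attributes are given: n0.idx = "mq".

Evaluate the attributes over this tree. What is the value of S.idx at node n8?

"n"

1. n0.idx = "mq"  [given at root]
2. n1.lab = "umq"  ["u" ++ S.idx]
3. n2.fin = "xv"  [terminal]
4. n3.fin = "mq"  [terminal]
5. n4.fin = "nu"  [terminal]
6. n1.cnt = 28  [28]
7. n5.acc = false  [A.cnt > 28]
8. n5.mk = "mqp"  [S.idx ++ "p"]
9. n6.lab = "xmqp"  ["x" ++ B.mk]
10. n7.acc = false  [false]
11. n7.mk = "xmqpm"  [A.lab ++ "m"]
12. n8.idx = "n"  [if B₀.acc then B₀.mk else "n"]
13. n9.off = false  [terminal]
14. n8.pre = true  [e.off == false]
15. n10.acc = true  [S.pre == true]
16. n10.mk = "xmqpm"  [if S.pre then B₀.mk else "z"]
17. n11.hot = 23  [terminal]
18. n12.hot = 25  [terminal]
19. n13.hot = 21  [terminal]
20. n10.off = "pm"  ["pm"]
21. n10.key = true  [B.acc == true]
22. n7.off = "rz"  ["rz"]
23. n7.key = true  [S.pre and B₁.key]
24. n14.fin = "yk"  [terminal]
25. n6.cnt = 11  [11]
26. n5.off = "xmqp"  ["x" ++ B.mk]
27. n5.key = false  [B.acc == true]
28. n0.pre = false  [B.key == true]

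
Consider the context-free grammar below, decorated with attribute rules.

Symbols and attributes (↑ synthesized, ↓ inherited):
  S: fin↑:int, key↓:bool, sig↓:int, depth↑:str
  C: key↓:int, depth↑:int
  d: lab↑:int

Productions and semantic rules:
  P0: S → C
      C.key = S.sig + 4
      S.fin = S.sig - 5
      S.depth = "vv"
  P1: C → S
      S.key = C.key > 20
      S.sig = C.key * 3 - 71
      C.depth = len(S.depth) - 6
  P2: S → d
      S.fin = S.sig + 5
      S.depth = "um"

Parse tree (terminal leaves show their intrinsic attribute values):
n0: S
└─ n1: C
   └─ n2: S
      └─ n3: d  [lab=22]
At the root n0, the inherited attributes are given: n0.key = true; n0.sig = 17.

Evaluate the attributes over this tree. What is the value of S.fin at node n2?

1. n0.key = true  [given at root]
2. n0.sig = 17  [given at root]
3. n1.key = 21  [S.sig + 4]
4. n2.key = true  [C.key > 20]
5. n2.sig = -8  [C.key * 3 - 71]
6. n3.lab = 22  [terminal]
7. n2.fin = -3  [S.sig + 5]
8. n2.depth = "um"  ["um"]
9. n1.depth = -4  [len(S.depth) - 6]
10. n0.fin = 12  [S.sig - 5]
11. n0.depth = "vv"  ["vv"]

-3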